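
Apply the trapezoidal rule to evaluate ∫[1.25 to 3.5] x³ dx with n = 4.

f(x) = x³
a = 1.25, b = 3.5, n = 4
h = (b - a)/n = 0.562500

Trapezoidal rule: (h/2)[f(x₀) + 2f(x₁) + 2f(x₂) + ... + f(xₙ)]

x_0 = 1.2500, f(x_0) = 1.953125, coefficient = 1
x_1 = 1.8125, f(x_1) = 5.954346, coefficient = 2
x_2 = 2.3750, f(x_2) = 13.396484, coefficient = 2
x_3 = 2.9375, f(x_3) = 25.347412, coefficient = 2
x_4 = 3.5000, f(x_4) = 42.875000, coefficient = 1

I ≈ (0.562500/2) × 134.224609 = 37.750671
Exact value: 36.905273
Error: 0.845398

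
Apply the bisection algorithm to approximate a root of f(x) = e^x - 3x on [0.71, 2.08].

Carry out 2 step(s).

f(x) = e^x - 3x
Initial interval: [0.71, 2.08]

Iteration 1:
  c_1 = (0.710000 + 2.080000)/2 = 1.395000
  f(c_1) = f(1.395000) = -0.150025
  f(a) × f(c) ≥ 0, new interval: [1.395000, 2.080000]
Iteration 2:
  c_2 = (1.395000 + 2.080000)/2 = 1.737500
  f(c_2) = f(1.737500) = 0.470618
  f(a) × f(c) < 0, new interval: [1.395000, 1.737500]

After 2 iteration(s), the approximation is c_2 = 1.737500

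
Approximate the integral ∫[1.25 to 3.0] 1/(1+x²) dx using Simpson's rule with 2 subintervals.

f(x) = 1/(1+x²)
a = 1.25, b = 3.0, n = 2
h = (b - a)/n = 0.875000

Simpson's rule: (h/3)[f(x₀) + 4f(x₁) + 2f(x₂) + ... + f(xₙ)]

x_0 = 1.2500, f(x_0) = 0.390244, coefficient = 1
x_1 = 2.1250, f(x_1) = 0.181303, coefficient = 4
x_2 = 3.0000, f(x_2) = 0.100000, coefficient = 1

I ≈ (0.875000/3) × 1.215456 = 0.354508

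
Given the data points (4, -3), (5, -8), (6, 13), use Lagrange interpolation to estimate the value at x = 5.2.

Lagrange interpolation formula:
P(x) = Σ yᵢ × Lᵢ(x)
where Lᵢ(x) = Π_{j≠i} (x - xⱼ)/(xᵢ - xⱼ)

L_0(5.2) = (5.2 - 5)/(4 - 5) × (5.2 - 6)/(4 - 6) = -0.080000
L_1(5.2) = (5.2 - 4)/(5 - 4) × (5.2 - 6)/(5 - 6) = 0.960000
L_2(5.2) = (5.2 - 4)/(6 - 4) × (5.2 - 5)/(6 - 5) = 0.120000

P(5.2) = (-3)×L_0(5.2) + (-8)×L_1(5.2) + 13×L_2(5.2)
P(5.2) = -5.880000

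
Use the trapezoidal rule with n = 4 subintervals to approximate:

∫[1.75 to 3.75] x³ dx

f(x) = x³
a = 1.75, b = 3.75, n = 4
h = (b - a)/n = 0.500000

Trapezoidal rule: (h/2)[f(x₀) + 2f(x₁) + 2f(x₂) + ... + f(xₙ)]

x_0 = 1.7500, f(x_0) = 5.359375, coefficient = 1
x_1 = 2.2500, f(x_1) = 11.390625, coefficient = 2
x_2 = 2.7500, f(x_2) = 20.796875, coefficient = 2
x_3 = 3.2500, f(x_3) = 34.328125, coefficient = 2
x_4 = 3.7500, f(x_4) = 52.734375, coefficient = 1

I ≈ (0.500000/2) × 191.125000 = 47.781250
Exact value: 47.093750
Error: 0.687500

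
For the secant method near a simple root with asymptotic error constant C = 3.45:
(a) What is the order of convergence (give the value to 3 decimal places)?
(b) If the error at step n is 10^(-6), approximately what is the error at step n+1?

(a) Secant method has superlinear convergence with order φ = (1+√5)/2 ≈ 1.618.
    This means |e_{n+1}| ≈ C|e_n|^1.618.

(b) With |e_n| = 10^(-6) and C = 3.45:
    |e_{n+1}| ≈ 3.45 × (10^(-6))^1.618 = 3.45 × 10^(-9.71)

(a) ≈ 1.618 (golden ratio); (b) |e_{n+1}| ≈ 6.755e-10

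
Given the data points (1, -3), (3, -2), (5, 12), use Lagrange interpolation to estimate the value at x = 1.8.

Lagrange interpolation formula:
P(x) = Σ yᵢ × Lᵢ(x)
where Lᵢ(x) = Π_{j≠i} (x - xⱼ)/(xᵢ - xⱼ)

L_0(1.8) = (1.8 - 3)/(1 - 3) × (1.8 - 5)/(1 - 5) = 0.480000
L_1(1.8) = (1.8 - 1)/(3 - 1) × (1.8 - 5)/(3 - 5) = 0.640000
L_2(1.8) = (1.8 - 1)/(5 - 1) × (1.8 - 3)/(5 - 3) = -0.120000

P(1.8) = (-3)×L_0(1.8) + (-2)×L_1(1.8) + 12×L_2(1.8)
P(1.8) = -4.160000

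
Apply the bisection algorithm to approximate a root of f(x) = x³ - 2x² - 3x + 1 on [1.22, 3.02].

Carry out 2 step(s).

f(x) = x³ - 2x² - 3x + 1
Initial interval: [1.22, 3.02]

Iteration 1:
  c_1 = (1.220000 + 3.020000)/2 = 2.120000
  f(c_1) = f(2.120000) = -4.820672
  f(a) × f(c) ≥ 0, new interval: [2.120000, 3.020000]
Iteration 2:
  c_2 = (2.120000 + 3.020000)/2 = 2.570000
  f(c_2) = f(2.570000) = -2.945207
  f(a) × f(c) ≥ 0, new interval: [2.570000, 3.020000]

After 2 iteration(s), the approximation is c_2 = 2.570000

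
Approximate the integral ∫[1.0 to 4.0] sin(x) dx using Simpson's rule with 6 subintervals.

f(x) = sin(x)
a = 1.0, b = 4.0, n = 6
h = (b - a)/n = 0.500000

Simpson's rule: (h/3)[f(x₀) + 4f(x₁) + 2f(x₂) + ... + f(xₙ)]

x_0 = 1.0000, f(x_0) = 0.841471, coefficient = 1
x_1 = 1.5000, f(x_1) = 0.997495, coefficient = 4
x_2 = 2.0000, f(x_2) = 0.909297, coefficient = 2
x_3 = 2.5000, f(x_3) = 0.598472, coefficient = 4
x_4 = 3.0000, f(x_4) = 0.141120, coefficient = 2
x_5 = 3.5000, f(x_5) = -0.350783, coefficient = 4
x_6 = 4.0000, f(x_6) = -0.756802, coefficient = 1

I ≈ (0.500000/3) × 7.166239 = 1.194373
Exact value: 1.193946
Error: 0.000427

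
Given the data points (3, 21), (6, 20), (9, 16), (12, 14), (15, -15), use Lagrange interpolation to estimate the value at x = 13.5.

Lagrange interpolation formula:
P(x) = Σ yᵢ × Lᵢ(x)
where Lᵢ(x) = Π_{j≠i} (x - xⱼ)/(xᵢ - xⱼ)

L_0(13.5) = (13.5 - 6)/(3 - 6) × (13.5 - 9)/(3 - 9) × (13.5 - 12)/(3 - 12) × (13.5 - 15)/(3 - 15) = -0.039062
L_1(13.5) = (13.5 - 3)/(6 - 3) × (13.5 - 9)/(6 - 9) × (13.5 - 12)/(6 - 12) × (13.5 - 15)/(6 - 15) = 0.218750
L_2(13.5) = (13.5 - 3)/(9 - 3) × (13.5 - 6)/(9 - 6) × (13.5 - 12)/(9 - 12) × (13.5 - 15)/(9 - 15) = -0.546875
L_3(13.5) = (13.5 - 3)/(12 - 3) × (13.5 - 6)/(12 - 6) × (13.5 - 9)/(12 - 9) × (13.5 - 15)/(12 - 15) = 1.093750
L_4(13.5) = (13.5 - 3)/(15 - 3) × (13.5 - 6)/(15 - 6) × (13.5 - 9)/(15 - 9) × (13.5 - 12)/(15 - 12) = 0.273438

P(13.5) = 21×L_0(13.5) + 20×L_1(13.5) + 16×L_2(13.5) + 14×L_3(13.5) + (-15)×L_4(13.5)
P(13.5) = 6.015625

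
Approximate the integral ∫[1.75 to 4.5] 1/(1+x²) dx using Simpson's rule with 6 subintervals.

f(x) = 1/(1+x²)
a = 1.75, b = 4.5, n = 6
h = (b - a)/n = 0.458333

Simpson's rule: (h/3)[f(x₀) + 4f(x₁) + 2f(x₂) + ... + f(xₙ)]

x_0 = 1.7500, f(x_0) = 0.246154, coefficient = 1
x_1 = 2.2083, f(x_1) = 0.170162, coefficient = 4
x_2 = 2.6667, f(x_2) = 0.123288, coefficient = 2
x_3 = 3.1250, f(x_3) = 0.092888, coefficient = 4
x_4 = 3.5833, f(x_4) = 0.072253, coefficient = 2
x_5 = 4.0417, f(x_5) = 0.057687, coefficient = 4
x_6 = 4.5000, f(x_6) = 0.047059, coefficient = 1

I ≈ (0.458333/3) × 1.967243 = 0.300551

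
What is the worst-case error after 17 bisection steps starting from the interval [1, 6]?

Bisection error bound: |error| ≤ (b-a)/2^n
|error| ≤ (6 - 1)/2^17 = 5/2^17
|error| ≤ 0.0000381470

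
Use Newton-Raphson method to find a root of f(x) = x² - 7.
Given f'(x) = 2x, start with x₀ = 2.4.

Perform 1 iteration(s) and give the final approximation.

f(x) = x² - 7
f'(x) = 2x
x₀ = 2.4

Newton-Raphson formula: x_{n+1} = x_n - f(x_n)/f'(x_n)

Iteration 1:
  f(2.400000) = -1.240000
  f'(2.400000) = 4.800000
  x_1 = 2.400000 - (-1.240000)/4.800000 = 2.658333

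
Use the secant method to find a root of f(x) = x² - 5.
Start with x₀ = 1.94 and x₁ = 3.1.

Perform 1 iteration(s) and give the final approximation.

f(x) = x² - 5
x₀ = 1.94, x₁ = 3.1

Secant formula: x_{n+1} = x_n - f(x_n)(x_n - x_{n-1})/(f(x_n) - f(x_{n-1}))

Iteration 1:
  f(1.940000) = -1.236400
  f(3.100000) = 4.610000
  x_2 = 3.100000 - 4.610000×(3.100000 - 1.940000)/(4.610000 - (-1.236400))
       = 2.185317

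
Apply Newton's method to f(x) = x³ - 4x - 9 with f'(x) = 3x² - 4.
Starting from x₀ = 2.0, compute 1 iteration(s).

f(x) = x³ - 4x - 9
f'(x) = 3x² - 4
x₀ = 2.0

Newton-Raphson formula: x_{n+1} = x_n - f(x_n)/f'(x_n)

Iteration 1:
  f(2.000000) = -9.000000
  f'(2.000000) = 8.000000
  x_1 = 2.000000 - (-9.000000)/8.000000 = 3.125000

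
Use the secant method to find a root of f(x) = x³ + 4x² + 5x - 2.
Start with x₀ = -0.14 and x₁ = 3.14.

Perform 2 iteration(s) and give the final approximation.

f(x) = x³ + 4x² + 5x - 2
x₀ = -0.14, x₁ = 3.14

Secant formula: x_{n+1} = x_n - f(x_n)(x_n - x_{n-1})/(f(x_n) - f(x_{n-1}))

Iteration 1:
  f(-0.140000) = -2.624344
  f(3.140000) = 84.097544
  x_2 = 3.140000 - 84.097544×(3.140000 - (-0.140000))/(84.097544 - (-2.624344))
       = -0.040742
Iteration 2:
  f(3.140000) = 84.097544
  f(-0.040742) = -2.197138
  x_3 = -0.040742 - (-2.197138)×(-0.040742 - 3.140000)/(-2.197138 - 84.097544)
       = 0.040243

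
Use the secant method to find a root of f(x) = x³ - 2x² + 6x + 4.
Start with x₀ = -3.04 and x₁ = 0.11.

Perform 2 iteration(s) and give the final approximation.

f(x) = x³ - 2x² + 6x + 4
x₀ = -3.04, x₁ = 0.11

Secant formula: x_{n+1} = x_n - f(x_n)(x_n - x_{n-1})/(f(x_n) - f(x_{n-1}))

Iteration 1:
  f(-3.040000) = -60.817664
  f(0.110000) = 4.637131
  x_2 = 0.110000 - 4.637131×(0.110000 - (-3.040000))/(4.637131 - (-60.817664))
       = -0.113161
Iteration 2:
  f(0.110000) = 4.637131
  f(-0.113161) = 3.293974
  x_3 = -0.113161 - 3.293974×(-0.113161 - 0.110000)/(3.293974 - 4.637131)
       = -0.660444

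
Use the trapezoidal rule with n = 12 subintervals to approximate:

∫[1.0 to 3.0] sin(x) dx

f(x) = sin(x)
a = 1.0, b = 3.0, n = 12
h = (b - a)/n = 0.166667

Trapezoidal rule: (h/2)[f(x₀) + 2f(x₁) + 2f(x₂) + ... + f(xₙ)]

x_0 = 1.0000, f(x_0) = 0.841471, coefficient = 1
x_1 = 1.1667, f(x_1) = 0.919445, coefficient = 2
x_2 = 1.3333, f(x_2) = 0.971938, coefficient = 2
x_3 = 1.5000, f(x_3) = 0.997495, coefficient = 2
x_4 = 1.6667, f(x_4) = 0.995408, coefficient = 2
x_5 = 1.8333, f(x_5) = 0.965735, coefficient = 2
x_6 = 2.0000, f(x_6) = 0.909297, coefficient = 2
x_7 = 2.1667, f(x_7) = 0.827660, coefficient = 2
x_8 = 2.3333, f(x_8) = 0.723086, coefficient = 2
x_9 = 2.5000, f(x_9) = 0.598472, coefficient = 2
x_10 = 2.6667, f(x_10) = 0.457273, coefficient = 2
x_11 = 2.8333, f(x_11) = 0.303400, coefficient = 2
x_12 = 3.0000, f(x_12) = 0.141120, coefficient = 1

I ≈ (0.166667/2) × 18.321010 = 1.526751
Exact value: 1.530295
Error: 0.003544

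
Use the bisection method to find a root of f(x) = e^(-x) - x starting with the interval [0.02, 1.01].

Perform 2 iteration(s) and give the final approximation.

f(x) = e^(-x) - x
Initial interval: [0.02, 1.01]

Iteration 1:
  c_1 = (0.020000 + 1.010000)/2 = 0.515000
  f(c_1) = f(0.515000) = 0.082501
  f(a) × f(c) ≥ 0, new interval: [0.515000, 1.010000]
Iteration 2:
  c_2 = (0.515000 + 1.010000)/2 = 0.762500
  f(c_2) = f(0.762500) = -0.296001
  f(a) × f(c) < 0, new interval: [0.515000, 0.762500]

After 2 iteration(s), the approximation is c_2 = 0.762500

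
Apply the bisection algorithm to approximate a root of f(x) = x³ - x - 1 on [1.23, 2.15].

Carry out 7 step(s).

f(x) = x³ - x - 1
Initial interval: [1.23, 2.15]

Iteration 1:
  c_1 = (1.230000 + 2.150000)/2 = 1.690000
  f(c_1) = f(1.690000) = 2.136809
  f(a) × f(c) < 0, new interval: [1.230000, 1.690000]
Iteration 2:
  c_2 = (1.230000 + 1.690000)/2 = 1.460000
  f(c_2) = f(1.460000) = 0.652136
  f(a) × f(c) < 0, new interval: [1.230000, 1.460000]
Iteration 3:
  c_3 = (1.230000 + 1.460000)/2 = 1.345000
  f(c_3) = f(1.345000) = 0.088139
  f(a) × f(c) < 0, new interval: [1.230000, 1.345000]
Iteration 4:
  c_4 = (1.230000 + 1.345000)/2 = 1.287500
  f(c_4) = f(1.287500) = -0.153268
  f(a) × f(c) ≥ 0, new interval: [1.287500, 1.345000]
Iteration 5:
  c_5 = (1.287500 + 1.345000)/2 = 1.316250
  f(c_5) = f(1.316250) = -0.035828
  f(a) × f(c) ≥ 0, new interval: [1.316250, 1.345000]
Iteration 6:
  c_6 = (1.316250 + 1.345000)/2 = 1.330625
  f(c_6) = f(1.330625) = 0.025330
  f(a) × f(c) < 0, new interval: [1.316250, 1.330625]
Iteration 7:
  c_7 = (1.316250 + 1.330625)/2 = 1.323438
  f(c_7) = f(1.323438) = -0.005454
  f(a) × f(c) ≥ 0, new interval: [1.323438, 1.330625]

After 7 iteration(s), the approximation is c_7 = 1.323438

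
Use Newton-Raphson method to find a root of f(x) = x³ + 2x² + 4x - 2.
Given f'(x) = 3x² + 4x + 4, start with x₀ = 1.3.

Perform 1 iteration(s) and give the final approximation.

f(x) = x³ + 2x² + 4x - 2
f'(x) = 3x² + 4x + 4
x₀ = 1.3

Newton-Raphson formula: x_{n+1} = x_n - f(x_n)/f'(x_n)

Iteration 1:
  f(1.300000) = 8.777000
  f'(1.300000) = 14.270000
  x_1 = 1.300000 - 8.777000/14.270000 = 0.684933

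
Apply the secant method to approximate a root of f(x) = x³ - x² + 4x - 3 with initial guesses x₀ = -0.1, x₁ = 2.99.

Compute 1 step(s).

f(x) = x³ - x² + 4x - 3
x₀ = -0.1, x₁ = 2.99

Secant formula: x_{n+1} = x_n - f(x_n)(x_n - x_{n-1})/(f(x_n) - f(x_{n-1}))

Iteration 1:
  f(-0.100000) = -3.411000
  f(2.990000) = 26.750799
  x_2 = 2.990000 - 26.750799×(2.990000 - (-0.100000))/(26.750799 - (-3.411000))
       = 0.249448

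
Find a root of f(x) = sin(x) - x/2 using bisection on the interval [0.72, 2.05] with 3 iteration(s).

f(x) = sin(x) - x/2
Initial interval: [0.72, 2.05]

Iteration 1:
  c_1 = (0.720000 + 2.050000)/2 = 1.385000
  f(c_1) = f(1.385000) = 0.290289
  f(a) × f(c) ≥ 0, new interval: [1.385000, 2.050000]
Iteration 2:
  c_2 = (1.385000 + 2.050000)/2 = 1.717500
  f(c_2) = f(1.717500) = 0.130508
  f(a) × f(c) ≥ 0, new interval: [1.717500, 2.050000]
Iteration 3:
  c_3 = (1.717500 + 2.050000)/2 = 1.883750
  f(c_3) = f(1.883750) = 0.009553
  f(a) × f(c) ≥ 0, new interval: [1.883750, 2.050000]

After 3 iteration(s), the approximation is c_3 = 1.883750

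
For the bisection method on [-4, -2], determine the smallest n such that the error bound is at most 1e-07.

We need (b-a)/2^n ≤ 1e-07
(-2 - (-4))/2^n ≤ 1e-07
2/2^n ≤ 1e-07
2^n ≥ 20000000
n ≥ log₂(20000000) = 24.25
n ≥ 25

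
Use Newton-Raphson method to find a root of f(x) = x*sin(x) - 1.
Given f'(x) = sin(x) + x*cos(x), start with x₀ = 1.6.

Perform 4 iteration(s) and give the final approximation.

f(x) = x*sin(x) - 1
f'(x) = sin(x) + x*cos(x)
x₀ = 1.6

Newton-Raphson formula: x_{n+1} = x_n - f(x_n)/f'(x_n)

Iteration 1:
  f(1.600000) = 0.599318
  f'(1.600000) = 0.952854
  x_1 = 1.600000 - 0.599318/0.952854 = 0.971029
Iteration 2:
  f(0.971029) = -0.198448
  f'(0.971029) = 1.373565
  x_2 = 0.971029 - (-0.198448)/1.373565 = 1.115505
Iteration 3:
  f(1.115505) = 0.001872
  f'(1.115505) = 1.388647
  x_3 = 1.115505 - 0.001872/1.388647 = 1.114157
Iteration 4:
  f(1.114157) = 0.000000
  f'(1.114157) = 1.388809
  x_4 = 1.114157 - 0.000000/1.388809 = 1.114157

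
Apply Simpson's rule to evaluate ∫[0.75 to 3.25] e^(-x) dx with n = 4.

f(x) = e^(-x)
a = 0.75, b = 3.25, n = 4
h = (b - a)/n = 0.625000

Simpson's rule: (h/3)[f(x₀) + 4f(x₁) + 2f(x₂) + ... + f(xₙ)]

x_0 = 0.7500, f(x_0) = 0.472367, coefficient = 1
x_1 = 1.3750, f(x_1) = 0.252840, coefficient = 4
x_2 = 2.0000, f(x_2) = 0.135335, coefficient = 2
x_3 = 2.6250, f(x_3) = 0.072440, coefficient = 4
x_4 = 3.2500, f(x_4) = 0.038774, coefficient = 1

I ≈ (0.625000/3) × 2.082929 = 0.433943
Exact value: 0.433592
Error: 0.000351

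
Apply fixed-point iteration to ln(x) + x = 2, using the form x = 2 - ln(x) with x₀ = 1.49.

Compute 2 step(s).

Equation: ln(x) + x = 2
Fixed-point form: x = 2 - ln(x)
x₀ = 1.49

x_1 = g(1.490000) = 1.601224
x_2 = g(1.601224) = 1.529232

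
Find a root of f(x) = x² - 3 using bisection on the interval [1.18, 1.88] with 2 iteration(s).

f(x) = x² - 3
Initial interval: [1.18, 1.88]

Iteration 1:
  c_1 = (1.180000 + 1.880000)/2 = 1.530000
  f(c_1) = f(1.530000) = -0.659100
  f(a) × f(c) ≥ 0, new interval: [1.530000, 1.880000]
Iteration 2:
  c_2 = (1.530000 + 1.880000)/2 = 1.705000
  f(c_2) = f(1.705000) = -0.092975
  f(a) × f(c) ≥ 0, new interval: [1.705000, 1.880000]

After 2 iteration(s), the approximation is c_2 = 1.705000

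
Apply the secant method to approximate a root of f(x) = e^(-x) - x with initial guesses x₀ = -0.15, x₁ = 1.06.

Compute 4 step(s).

f(x) = e^(-x) - x
x₀ = -0.15, x₁ = 1.06

Secant formula: x_{n+1} = x_n - f(x_n)(x_n - x_{n-1})/(f(x_n) - f(x_{n-1}))

Iteration 1:
  f(-0.150000) = 1.311834
  f(1.060000) = -0.713544
  x_2 = 1.060000 - (-0.713544)×(1.060000 - (-0.150000))/(-0.713544 - 1.311834)
       = 0.633715
Iteration 2:
  f(1.060000) = -0.713544
  f(0.633715) = -0.103098
  x_3 = 0.633715 - (-0.103098)×(0.633715 - 1.060000)/(-0.103098 - (-0.713544))
       = 0.561720
Iteration 3:
  f(0.633715) = -0.103098
  f(0.561720) = 0.008508
  x_4 = 0.561720 - 0.008508×(0.561720 - 0.633715)/(0.008508 - (-0.103098))
       = 0.567208
Iteration 4:
  f(0.561720) = 0.008508
  f(0.567208) = -0.000101
  x_5 = 0.567208 - (-0.000101)×(0.567208 - 0.561720)/(-0.000101 - 0.008508)
       = 0.567143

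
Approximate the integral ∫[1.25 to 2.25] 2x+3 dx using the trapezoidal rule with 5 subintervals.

f(x) = 2x+3
a = 1.25, b = 2.25, n = 5
h = (b - a)/n = 0.200000

Trapezoidal rule: (h/2)[f(x₀) + 2f(x₁) + 2f(x₂) + ... + f(xₙ)]

x_0 = 1.2500, f(x_0) = 5.500000, coefficient = 1
x_1 = 1.4500, f(x_1) = 5.900000, coefficient = 2
x_2 = 1.6500, f(x_2) = 6.300000, coefficient = 2
x_3 = 1.8500, f(x_3) = 6.700000, coefficient = 2
x_4 = 2.0500, f(x_4) = 7.100000, coefficient = 2
x_5 = 2.2500, f(x_5) = 7.500000, coefficient = 1

I ≈ (0.200000/2) × 65.000000 = 6.500000
Exact value: 6.500000
Error: 0.000000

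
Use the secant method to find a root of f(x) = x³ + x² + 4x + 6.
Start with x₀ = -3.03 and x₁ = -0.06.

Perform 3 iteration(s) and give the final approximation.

f(x) = x³ + x² + 4x + 6
x₀ = -3.03, x₁ = -0.06

Secant formula: x_{n+1} = x_n - f(x_n)(x_n - x_{n-1})/(f(x_n) - f(x_{n-1}))

Iteration 1:
  f(-3.030000) = -24.757227
  f(-0.060000) = 5.763384
  x_2 = -0.060000 - 5.763384×(-0.060000 - (-3.030000))/(5.763384 - (-24.757227))
       = -0.620842
Iteration 2:
  f(-0.060000) = 5.763384
  f(-0.620842) = 3.662775
  x_3 = -0.620842 - 3.662775×(-0.620842 - (-0.060000))/(3.662775 - 5.763384)
       = -1.598768
Iteration 3:
  f(-0.620842) = 3.662775
  f(-1.598768) = -1.925559
  x_4 = -1.598768 - (-1.925559)×(-1.598768 - (-0.620842))/(-1.925559 - 3.662775)
       = -1.261807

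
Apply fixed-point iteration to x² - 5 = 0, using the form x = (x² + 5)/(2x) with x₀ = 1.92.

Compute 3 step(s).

Equation: x² - 5 = 0
Fixed-point form: x = (x² + 5)/(2x)
x₀ = 1.92

x_1 = g(1.920000) = 2.262083
x_2 = g(2.262083) = 2.236218
x_3 = g(2.236218) = 2.236068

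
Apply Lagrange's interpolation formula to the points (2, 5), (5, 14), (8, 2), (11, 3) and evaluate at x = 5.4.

Lagrange interpolation formula:
P(x) = Σ yᵢ × Lᵢ(x)
where Lᵢ(x) = Π_{j≠i} (x - xⱼ)/(xᵢ - xⱼ)

L_0(5.4) = (5.4 - 5)/(2 - 5) × (5.4 - 8)/(2 - 8) × (5.4 - 11)/(2 - 11) = -0.035951
L_1(5.4) = (5.4 - 2)/(5 - 2) × (5.4 - 8)/(5 - 8) × (5.4 - 11)/(5 - 11) = 0.916741
L_2(5.4) = (5.4 - 2)/(8 - 2) × (5.4 - 5)/(8 - 5) × (5.4 - 11)/(8 - 11) = 0.141037
L_3(5.4) = (5.4 - 2)/(11 - 2) × (5.4 - 5)/(11 - 5) × (5.4 - 8)/(11 - 8) = -0.021827

P(5.4) = 5×L_0(5.4) + 14×L_1(5.4) + 2×L_2(5.4) + 3×L_3(5.4)
P(5.4) = 12.871210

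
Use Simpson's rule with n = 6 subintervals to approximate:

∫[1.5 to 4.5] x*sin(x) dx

f(x) = x*sin(x)
a = 1.5, b = 4.5, n = 6
h = (b - a)/n = 0.500000

Simpson's rule: (h/3)[f(x₀) + 4f(x₁) + 2f(x₂) + ... + f(xₙ)]

x_0 = 1.5000, f(x_0) = 1.496242, coefficient = 1
x_1 = 2.0000, f(x_1) = 1.818595, coefficient = 4
x_2 = 2.5000, f(x_2) = 1.496180, coefficient = 2
x_3 = 3.0000, f(x_3) = 0.423360, coefficient = 4
x_4 = 3.5000, f(x_4) = -1.227741, coefficient = 2
x_5 = 4.0000, f(x_5) = -3.027210, coefficient = 4
x_6 = 4.5000, f(x_6) = -4.398886, coefficient = 1

I ≈ (0.500000/3) × -5.506785 = -0.917798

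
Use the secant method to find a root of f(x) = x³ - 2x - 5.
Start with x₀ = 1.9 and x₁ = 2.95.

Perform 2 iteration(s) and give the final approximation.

f(x) = x³ - 2x - 5
x₀ = 1.9, x₁ = 2.95

Secant formula: x_{n+1} = x_n - f(x_n)(x_n - x_{n-1})/(f(x_n) - f(x_{n-1}))

Iteration 1:
  f(1.900000) = -1.941000
  f(2.950000) = 14.772375
  x_2 = 2.950000 - 14.772375×(2.950000 - 1.900000)/(14.772375 - (-1.941000))
       = 2.021941
Iteration 2:
  f(2.950000) = 14.772375
  f(2.021941) = -0.777688
  x_3 = 2.021941 - (-0.777688)×(2.021941 - 2.950000)/(-0.777688 - 14.772375)
       = 2.068355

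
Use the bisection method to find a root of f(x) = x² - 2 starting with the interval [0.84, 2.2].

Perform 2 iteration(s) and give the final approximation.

f(x) = x² - 2
Initial interval: [0.84, 2.2]

Iteration 1:
  c_1 = (0.840000 + 2.200000)/2 = 1.520000
  f(c_1) = f(1.520000) = 0.310400
  f(a) × f(c) < 0, new interval: [0.840000, 1.520000]
Iteration 2:
  c_2 = (0.840000 + 1.520000)/2 = 1.180000
  f(c_2) = f(1.180000) = -0.607600
  f(a) × f(c) ≥ 0, new interval: [1.180000, 1.520000]

After 2 iteration(s), the approximation is c_2 = 1.180000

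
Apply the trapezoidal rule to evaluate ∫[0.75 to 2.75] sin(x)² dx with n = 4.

f(x) = sin(x)²
a = 0.75, b = 2.75, n = 4
h = (b - a)/n = 0.500000

Trapezoidal rule: (h/2)[f(x₀) + 2f(x₁) + 2f(x₂) + ... + f(xₙ)]

x_0 = 0.7500, f(x_0) = 0.464631, coefficient = 1
x_1 = 1.2500, f(x_1) = 0.900572, coefficient = 2
x_2 = 1.7500, f(x_2) = 0.968228, coefficient = 2
x_3 = 2.2500, f(x_3) = 0.605398, coefficient = 2
x_4 = 2.7500, f(x_4) = 0.145665, coefficient = 1

I ≈ (0.500000/2) × 5.558693 = 1.389673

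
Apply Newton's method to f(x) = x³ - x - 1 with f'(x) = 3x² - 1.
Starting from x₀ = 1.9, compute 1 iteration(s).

f(x) = x³ - x - 1
f'(x) = 3x² - 1
x₀ = 1.9

Newton-Raphson formula: x_{n+1} = x_n - f(x_n)/f'(x_n)

Iteration 1:
  f(1.900000) = 3.959000
  f'(1.900000) = 9.830000
  x_1 = 1.900000 - 3.959000/9.830000 = 1.497253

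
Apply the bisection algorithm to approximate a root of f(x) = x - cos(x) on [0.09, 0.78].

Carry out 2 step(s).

f(x) = x - cos(x)
Initial interval: [0.09, 0.78]

Iteration 1:
  c_1 = (0.090000 + 0.780000)/2 = 0.435000
  f(c_1) = f(0.435000) = -0.471870
  f(a) × f(c) ≥ 0, new interval: [0.435000, 0.780000]
Iteration 2:
  c_2 = (0.435000 + 0.780000)/2 = 0.607500
  f(c_2) = f(0.607500) = -0.213578
  f(a) × f(c) ≥ 0, new interval: [0.607500, 0.780000]

After 2 iteration(s), the approximation is c_2 = 0.607500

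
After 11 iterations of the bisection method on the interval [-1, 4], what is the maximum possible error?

Bisection error bound: |error| ≤ (b-a)/2^n
|error| ≤ (4 - (-1))/2^11 = 5/2^11
|error| ≤ 0.0024414062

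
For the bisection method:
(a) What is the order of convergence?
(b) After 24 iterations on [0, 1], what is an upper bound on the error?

(a) Bisection has linear (order 1) convergence; the error is halved each step.

(b) Error bound = (b-a)/2^n = (1 - 0)/2^{24}
    = 1/2^{24}

(a) 1 (linear); (b) error ≤ 5.96e-08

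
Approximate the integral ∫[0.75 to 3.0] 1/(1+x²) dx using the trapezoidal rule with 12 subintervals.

f(x) = 1/(1+x²)
a = 0.75, b = 3.0, n = 12
h = (b - a)/n = 0.187500

Trapezoidal rule: (h/2)[f(x₀) + 2f(x₁) + 2f(x₂) + ... + f(xₙ)]

x_0 = 0.7500, f(x_0) = 0.640000, coefficient = 1
x_1 = 0.9375, f(x_1) = 0.532225, coefficient = 2
x_2 = 1.1250, f(x_2) = 0.441379, coefficient = 2
x_3 = 1.3125, f(x_3) = 0.367288, coefficient = 2
x_4 = 1.5000, f(x_4) = 0.307692, coefficient = 2
x_5 = 1.6875, f(x_5) = 0.259898, coefficient = 2
x_6 = 1.8750, f(x_6) = 0.221453, coefficient = 2
x_7 = 2.0625, f(x_7) = 0.190335, coefficient = 2
x_8 = 2.2500, f(x_8) = 0.164948, coefficient = 2
x_9 = 2.4375, f(x_9) = 0.144063, coefficient = 2
x_10 = 2.6250, f(x_10) = 0.126733, coefficient = 2
x_11 = 2.8125, f(x_11) = 0.112231, coefficient = 2
x_12 = 3.0000, f(x_12) = 0.100000, coefficient = 1

I ≈ (0.187500/2) × 6.476493 = 0.607171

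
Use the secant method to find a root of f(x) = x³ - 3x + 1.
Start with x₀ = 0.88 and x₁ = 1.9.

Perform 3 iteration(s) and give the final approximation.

f(x) = x³ - 3x + 1
x₀ = 0.88, x₁ = 1.9

Secant formula: x_{n+1} = x_n - f(x_n)(x_n - x_{n-1})/(f(x_n) - f(x_{n-1}))

Iteration 1:
  f(0.880000) = -0.958528
  f(1.900000) = 2.159000
  x_2 = 1.900000 - 2.159000×(1.900000 - 0.880000)/(2.159000 - (-0.958528))
       = 1.193613
Iteration 2:
  f(1.900000) = 2.159000
  f(1.193613) = -0.880284
  x_3 = 1.193613 - (-0.880284)×(1.193613 - 1.900000)/(-0.880284 - 2.159000)
       = 1.398208
Iteration 3:
  f(1.193613) = -0.880284
  f(1.398208) = -0.461148
  x_4 = 1.398208 - (-0.461148)×(1.398208 - 1.193613)/(-0.461148 - (-0.880284))
       = 1.623310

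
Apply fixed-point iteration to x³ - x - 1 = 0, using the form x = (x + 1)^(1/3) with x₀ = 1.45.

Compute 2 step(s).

Equation: x³ - x - 1 = 0
Fixed-point form: x = (x + 1)^(1/3)
x₀ = 1.45

x_1 = g(1.450000) = 1.348100
x_2 = g(1.348100) = 1.329144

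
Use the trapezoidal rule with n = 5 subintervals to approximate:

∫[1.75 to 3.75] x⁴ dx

f(x) = x⁴
a = 1.75, b = 3.75, n = 5
h = (b - a)/n = 0.400000

Trapezoidal rule: (h/2)[f(x₀) + 2f(x₁) + 2f(x₂) + ... + f(xₙ)]

x_0 = 1.7500, f(x_0) = 9.378906, coefficient = 1
x_1 = 2.1500, f(x_1) = 21.367506, coefficient = 2
x_2 = 2.5500, f(x_2) = 42.282506, coefficient = 2
x_3 = 2.9500, f(x_3) = 75.733506, coefficient = 2
x_4 = 3.3500, f(x_4) = 125.944506, coefficient = 2
x_5 = 3.7500, f(x_5) = 197.753906, coefficient = 1

I ≈ (0.400000/2) × 737.788863 = 147.557773
Exact value: 145.032813
Error: 2.524960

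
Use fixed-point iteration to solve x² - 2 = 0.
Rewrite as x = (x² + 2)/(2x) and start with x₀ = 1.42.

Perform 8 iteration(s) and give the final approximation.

Equation: x² - 2 = 0
Fixed-point form: x = (x² + 2)/(2x)
x₀ = 1.42

x_1 = g(1.420000) = 1.414225
x_2 = g(1.414225) = 1.414214
x_3 = g(1.414214) = 1.414214
x_4 = g(1.414214) = 1.414214
x_5 = g(1.414214) = 1.414214
x_6 = g(1.414214) = 1.414214
x_7 = g(1.414214) = 1.414214
x_8 = g(1.414214) = 1.414214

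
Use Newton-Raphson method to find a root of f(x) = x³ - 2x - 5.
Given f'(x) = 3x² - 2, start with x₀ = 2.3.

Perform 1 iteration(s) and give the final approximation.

f(x) = x³ - 2x - 5
f'(x) = 3x² - 2
x₀ = 2.3

Newton-Raphson formula: x_{n+1} = x_n - f(x_n)/f'(x_n)

Iteration 1:
  f(2.300000) = 2.567000
  f'(2.300000) = 13.870000
  x_1 = 2.300000 - 2.567000/13.870000 = 2.114924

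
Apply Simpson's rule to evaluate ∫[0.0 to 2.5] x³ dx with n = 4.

f(x) = x³
a = 0.0, b = 2.5, n = 4
h = (b - a)/n = 0.625000

Simpson's rule: (h/3)[f(x₀) + 4f(x₁) + 2f(x₂) + ... + f(xₙ)]

x_0 = 0.0000, f(x_0) = 0.000000, coefficient = 1
x_1 = 0.6250, f(x_1) = 0.244141, coefficient = 4
x_2 = 1.2500, f(x_2) = 1.953125, coefficient = 2
x_3 = 1.8750, f(x_3) = 6.591797, coefficient = 4
x_4 = 2.5000, f(x_4) = 15.625000, coefficient = 1

I ≈ (0.625000/3) × 46.875000 = 9.765625
Exact value: 9.765625
Error: 0.000000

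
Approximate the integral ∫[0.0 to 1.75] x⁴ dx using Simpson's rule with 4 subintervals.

f(x) = x⁴
a = 0.0, b = 1.75, n = 4
h = (b - a)/n = 0.437500

Simpson's rule: (h/3)[f(x₀) + 4f(x₁) + 2f(x₂) + ... + f(xₙ)]

x_0 = 0.0000, f(x_0) = 0.000000, coefficient = 1
x_1 = 0.4375, f(x_1) = 0.036636, coefficient = 4
x_2 = 0.8750, f(x_2) = 0.586182, coefficient = 2
x_3 = 1.3125, f(x_3) = 2.967545, coefficient = 4
x_4 = 1.7500, f(x_4) = 9.378906, coefficient = 1

I ≈ (0.437500/3) × 22.567993 = 3.291166
Exact value: 3.282617
Error: 0.008548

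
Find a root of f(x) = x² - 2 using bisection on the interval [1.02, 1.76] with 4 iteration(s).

f(x) = x² - 2
Initial interval: [1.02, 1.76]

Iteration 1:
  c_1 = (1.020000 + 1.760000)/2 = 1.390000
  f(c_1) = f(1.390000) = -0.067900
  f(a) × f(c) ≥ 0, new interval: [1.390000, 1.760000]
Iteration 2:
  c_2 = (1.390000 + 1.760000)/2 = 1.575000
  f(c_2) = f(1.575000) = 0.480625
  f(a) × f(c) < 0, new interval: [1.390000, 1.575000]
Iteration 3:
  c_3 = (1.390000 + 1.575000)/2 = 1.482500
  f(c_3) = f(1.482500) = 0.197806
  f(a) × f(c) < 0, new interval: [1.390000, 1.482500]
Iteration 4:
  c_4 = (1.390000 + 1.482500)/2 = 1.436250
  f(c_4) = f(1.436250) = 0.062814
  f(a) × f(c) < 0, new interval: [1.390000, 1.436250]

After 4 iteration(s), the approximation is c_4 = 1.436250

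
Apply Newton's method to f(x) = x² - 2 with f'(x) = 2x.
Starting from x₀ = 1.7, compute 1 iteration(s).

f(x) = x² - 2
f'(x) = 2x
x₀ = 1.7

Newton-Raphson formula: x_{n+1} = x_n - f(x_n)/f'(x_n)

Iteration 1:
  f(1.700000) = 0.890000
  f'(1.700000) = 3.400000
  x_1 = 1.700000 - 0.890000/3.400000 = 1.438235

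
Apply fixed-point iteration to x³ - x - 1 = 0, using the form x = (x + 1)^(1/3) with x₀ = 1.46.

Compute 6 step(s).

Equation: x³ - x - 1 = 0
Fixed-point form: x = (x + 1)^(1/3)
x₀ = 1.46

x_1 = g(1.460000) = 1.349931
x_2 = g(1.349931) = 1.329490
x_3 = g(1.329490) = 1.325624
x_4 = g(1.325624) = 1.324890
x_5 = g(1.324890) = 1.324751
x_6 = g(1.324751) = 1.324724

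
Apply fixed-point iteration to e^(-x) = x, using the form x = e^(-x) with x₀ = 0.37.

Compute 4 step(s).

Equation: e^(-x) = x
Fixed-point form: x = e^(-x)
x₀ = 0.37

x_1 = g(0.370000) = 0.690734
x_2 = g(0.690734) = 0.501208
x_3 = g(0.501208) = 0.605798
x_4 = g(0.605798) = 0.545639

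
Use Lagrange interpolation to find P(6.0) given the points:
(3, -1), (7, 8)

Lagrange interpolation formula:
P(x) = Σ yᵢ × Lᵢ(x)
where Lᵢ(x) = Π_{j≠i} (x - xⱼ)/(xᵢ - xⱼ)

L_0(6.0) = (6.0 - 7)/(3 - 7) = 0.250000
L_1(6.0) = (6.0 - 3)/(7 - 3) = 0.750000

P(6.0) = (-1)×L_0(6.0) + 8×L_1(6.0)
P(6.0) = 5.750000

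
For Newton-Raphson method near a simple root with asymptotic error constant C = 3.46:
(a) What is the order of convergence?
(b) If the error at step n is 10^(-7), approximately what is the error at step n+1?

(a) Newton-Raphson has quadratic (order 2) convergence near simple roots.
    This means |e_{n+1}| ≈ C|e_n|².

(b) With |e_n| = 10^(-7) and C = 3.46:
    |e_{n+1}| ≈ 3.46 × (10^(-7))² = 3.46 × 10^(-14)

(a) 2 (quadratic); (b) |e_{n+1}| ≈ 3.460e-14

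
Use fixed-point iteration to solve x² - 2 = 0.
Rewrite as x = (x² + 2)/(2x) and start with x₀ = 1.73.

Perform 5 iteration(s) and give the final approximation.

Equation: x² - 2 = 0
Fixed-point form: x = (x² + 2)/(2x)
x₀ = 1.73

x_1 = g(1.730000) = 1.443035
x_2 = g(1.443035) = 1.414501
x_3 = g(1.414501) = 1.414214
x_4 = g(1.414214) = 1.414214
x_5 = g(1.414214) = 1.414214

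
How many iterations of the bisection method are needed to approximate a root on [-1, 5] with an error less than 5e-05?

We need (b-a)/2^n ≤ 5e-05
(5 - (-1))/2^n ≤ 5e-05
6/2^n ≤ 5e-05
2^n ≥ 120000
n ≥ log₂(120000) = 16.87
n ≥ 17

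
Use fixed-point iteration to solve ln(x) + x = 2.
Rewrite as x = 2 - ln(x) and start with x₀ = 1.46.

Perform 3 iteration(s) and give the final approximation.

Equation: ln(x) + x = 2
Fixed-point form: x = 2 - ln(x)
x₀ = 1.46

x_1 = g(1.460000) = 1.621564
x_2 = g(1.621564) = 1.516609
x_3 = g(1.516609) = 1.583523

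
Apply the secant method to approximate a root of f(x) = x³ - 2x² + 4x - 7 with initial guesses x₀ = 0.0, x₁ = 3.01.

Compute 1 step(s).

f(x) = x³ - 2x² + 4x - 7
x₀ = 0.0, x₁ = 3.01

Secant formula: x_{n+1} = x_n - f(x_n)(x_n - x_{n-1})/(f(x_n) - f(x_{n-1}))

Iteration 1:
  f(0.000000) = -7.000000
  f(3.010000) = 14.190701
  x_2 = 3.010000 - 14.190701×(3.010000 - 0.000000)/(14.190701 - (-7.000000))
       = 0.994304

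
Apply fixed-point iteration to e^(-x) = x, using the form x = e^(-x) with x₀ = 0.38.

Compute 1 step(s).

Equation: e^(-x) = x
Fixed-point form: x = e^(-x)
x₀ = 0.38

x_1 = g(0.380000) = 0.683861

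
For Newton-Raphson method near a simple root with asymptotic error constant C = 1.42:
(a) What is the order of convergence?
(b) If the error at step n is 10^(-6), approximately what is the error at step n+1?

(a) Newton-Raphson has quadratic (order 2) convergence near simple roots.
    This means |e_{n+1}| ≈ C|e_n|².

(b) With |e_n| = 10^(-6) and C = 1.42:
    |e_{n+1}| ≈ 1.42 × (10^(-6))² = 1.42 × 10^(-12)

(a) 2 (quadratic); (b) |e_{n+1}| ≈ 1.420e-12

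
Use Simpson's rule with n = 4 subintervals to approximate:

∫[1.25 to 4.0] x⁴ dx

f(x) = x⁴
a = 1.25, b = 4.0, n = 4
h = (b - a)/n = 0.687500

Simpson's rule: (h/3)[f(x₀) + 4f(x₁) + 2f(x₂) + ... + f(xₙ)]

x_0 = 1.2500, f(x_0) = 2.441406, coefficient = 1
x_1 = 1.9375, f(x_1) = 14.091812, coefficient = 4
x_2 = 2.6250, f(x_2) = 47.480713, coefficient = 2
x_3 = 3.3125, f(x_3) = 120.399185, coefficient = 4
x_4 = 4.0000, f(x_4) = 256.000000, coefficient = 1

I ≈ (0.687500/3) × 891.366821 = 204.271563
Exact value: 204.189648
Error: 0.081915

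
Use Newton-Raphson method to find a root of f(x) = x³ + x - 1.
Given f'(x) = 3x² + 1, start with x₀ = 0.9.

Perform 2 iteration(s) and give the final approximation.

f(x) = x³ + x - 1
f'(x) = 3x² + 1
x₀ = 0.9

Newton-Raphson formula: x_{n+1} = x_n - f(x_n)/f'(x_n)

Iteration 1:
  f(0.900000) = 0.629000
  f'(0.900000) = 3.430000
  x_1 = 0.900000 - 0.629000/3.430000 = 0.716618
Iteration 2:
  f(0.716618) = 0.084631
  f'(0.716618) = 2.540624
  x_2 = 0.716618 - 0.084631/2.540624 = 0.683307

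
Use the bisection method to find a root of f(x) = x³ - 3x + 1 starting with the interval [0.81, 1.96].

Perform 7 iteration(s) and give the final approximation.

f(x) = x³ - 3x + 1
Initial interval: [0.81, 1.96]

Iteration 1:
  c_1 = (0.810000 + 1.960000)/2 = 1.385000
  f(c_1) = f(1.385000) = -0.498258
  f(a) × f(c) ≥ 0, new interval: [1.385000, 1.960000]
Iteration 2:
  c_2 = (1.385000 + 1.960000)/2 = 1.672500
  f(c_2) = f(1.672500) = 0.660911
  f(a) × f(c) < 0, new interval: [1.385000, 1.672500]
Iteration 3:
  c_3 = (1.385000 + 1.672500)/2 = 1.528750
  f(c_3) = f(1.528750) = -0.013444
  f(a) × f(c) ≥ 0, new interval: [1.528750, 1.672500]
Iteration 4:
  c_4 = (1.528750 + 1.672500)/2 = 1.600625
  f(c_4) = f(1.600625) = 0.298927
  f(a) × f(c) < 0, new interval: [1.528750, 1.600625]
Iteration 5:
  c_5 = (1.528750 + 1.600625)/2 = 1.564688
  f(c_5) = f(1.564688) = 0.136679
  f(a) × f(c) < 0, new interval: [1.528750, 1.564688]
Iteration 6:
  c_6 = (1.528750 + 1.564688)/2 = 1.546719
  f(c_6) = f(1.546719) = 0.060119
  f(a) × f(c) < 0, new interval: [1.528750, 1.546719]
Iteration 7:
  c_7 = (1.528750 + 1.546719)/2 = 1.537734
  f(c_7) = f(1.537734) = 0.022965
  f(a) × f(c) < 0, new interval: [1.528750, 1.537734]

After 7 iteration(s), the approximation is c_7 = 1.537734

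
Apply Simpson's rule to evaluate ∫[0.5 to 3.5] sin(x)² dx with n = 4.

f(x) = sin(x)²
a = 0.5, b = 3.5, n = 4
h = (b - a)/n = 0.750000

Simpson's rule: (h/3)[f(x₀) + 4f(x₁) + 2f(x₂) + ... + f(xₙ)]

x_0 = 0.5000, f(x_0) = 0.229849, coefficient = 1
x_1 = 1.2500, f(x_1) = 0.900572, coefficient = 4
x_2 = 2.0000, f(x_2) = 0.826822, coefficient = 2
x_3 = 2.7500, f(x_3) = 0.145665, coefficient = 4
x_4 = 3.5000, f(x_4) = 0.123049, coefficient = 1

I ≈ (0.750000/3) × 6.191489 = 1.547872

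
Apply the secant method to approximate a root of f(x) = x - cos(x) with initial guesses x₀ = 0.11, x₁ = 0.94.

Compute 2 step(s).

f(x) = x - cos(x)
x₀ = 0.11, x₁ = 0.94

Secant formula: x_{n+1} = x_n - f(x_n)(x_n - x_{n-1})/(f(x_n) - f(x_{n-1}))

Iteration 1:
  f(0.110000) = -0.883956
  f(0.940000) = 0.350212
  x_2 = 0.940000 - 0.350212×(0.940000 - 0.110000)/(0.350212 - (-0.883956))
       = 0.704476
Iteration 2:
  f(0.940000) = 0.350212
  f(0.704476) = -0.057475
  x_3 = 0.704476 - (-0.057475)×(0.704476 - 0.940000)/(-0.057475 - 0.350212)
       = 0.737680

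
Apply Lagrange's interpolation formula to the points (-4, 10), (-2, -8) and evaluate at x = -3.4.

Lagrange interpolation formula:
P(x) = Σ yᵢ × Lᵢ(x)
where Lᵢ(x) = Π_{j≠i} (x - xⱼ)/(xᵢ - xⱼ)

L_0(-3.4) = (-3.4 - (-2))/(-4 - (-2)) = 0.700000
L_1(-3.4) = (-3.4 - (-4))/(-2 - (-4)) = 0.300000

P(-3.4) = 10×L_0(-3.4) + (-8)×L_1(-3.4)
P(-3.4) = 4.600000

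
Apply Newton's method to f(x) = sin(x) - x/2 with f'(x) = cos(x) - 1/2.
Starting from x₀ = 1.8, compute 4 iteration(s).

f(x) = sin(x) - x/2
f'(x) = cos(x) - 1/2
x₀ = 1.8

Newton-Raphson formula: x_{n+1} = x_n - f(x_n)/f'(x_n)

Iteration 1:
  f(1.800000) = 0.073848
  f'(1.800000) = -0.727202
  x_1 = 1.800000 - 0.073848/(-0.727202) = 1.901550
Iteration 2:
  f(1.901550) = -0.004977
  f'(1.901550) = -0.824756
  x_2 = 1.901550 - (-0.004977)/(-0.824756) = 1.895515
Iteration 3:
  f(1.895515) = -0.000017
  f'(1.895515) = -0.819042
  x_3 = 1.895515 - (-0.000017)/(-0.819042) = 1.895494
Iteration 4:
  f(1.895494) = 0.000000
  f'(1.895494) = -0.819023
  x_4 = 1.895494 - 0.000000/(-0.819023) = 1.895494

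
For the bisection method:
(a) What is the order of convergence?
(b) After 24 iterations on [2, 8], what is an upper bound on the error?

(a) Bisection has linear (order 1) convergence; the error is halved each step.

(b) Error bound = (b-a)/2^n = (8 - 2)/2^{24}
    = 6/2^{24}

(a) 1 (linear); (b) error ≤ 3.58e-07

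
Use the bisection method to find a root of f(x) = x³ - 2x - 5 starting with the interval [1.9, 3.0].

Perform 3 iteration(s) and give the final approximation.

f(x) = x³ - 2x - 5
Initial interval: [1.9, 3.0]

Iteration 1:
  c_1 = (1.900000 + 3.000000)/2 = 2.450000
  f(c_1) = f(2.450000) = 4.806125
  f(a) × f(c) < 0, new interval: [1.900000, 2.450000]
Iteration 2:
  c_2 = (1.900000 + 2.450000)/2 = 2.175000
  f(c_2) = f(2.175000) = 0.939109
  f(a) × f(c) < 0, new interval: [1.900000, 2.175000]
Iteration 3:
  c_3 = (1.900000 + 2.175000)/2 = 2.037500
  f(c_3) = f(2.037500) = -0.616510
  f(a) × f(c) ≥ 0, new interval: [2.037500, 2.175000]

After 3 iteration(s), the approximation is c_3 = 2.037500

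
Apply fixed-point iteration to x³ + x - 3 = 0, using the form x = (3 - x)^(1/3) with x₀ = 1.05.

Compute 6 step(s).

Equation: x³ + x - 3 = 0
Fixed-point form: x = (3 - x)^(1/3)
x₀ = 1.05

x_1 = g(1.050000) = 1.249333
x_2 = g(1.249333) = 1.205224
x_3 = g(1.205224) = 1.215262
x_4 = g(1.215262) = 1.212993
x_5 = g(1.212993) = 1.213507
x_6 = g(1.213507) = 1.213390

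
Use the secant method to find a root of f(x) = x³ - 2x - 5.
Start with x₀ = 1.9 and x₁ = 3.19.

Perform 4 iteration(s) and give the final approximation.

f(x) = x³ - 2x - 5
x₀ = 1.9, x₁ = 3.19

Secant formula: x_{n+1} = x_n - f(x_n)(x_n - x_{n-1})/(f(x_n) - f(x_{n-1}))

Iteration 1:
  f(1.900000) = -1.941000
  f(3.190000) = 21.081759
  x_2 = 3.190000 - 21.081759×(3.190000 - 1.900000)/(21.081759 - (-1.941000))
       = 2.008757
Iteration 2:
  f(3.190000) = 21.081759
  f(2.008757) = -0.911968
  x_3 = 2.008757 - (-0.911968)×(2.008757 - 3.190000)/(-0.911968 - 21.081759)
       = 2.057737
Iteration 3:
  f(2.008757) = -0.911968
  f(2.057737) = -0.402433
  x_4 = 2.057737 - (-0.402433)×(2.057737 - 2.008757)/(-0.402433 - (-0.911968))
       = 2.096422
Iteration 4:
  f(2.057737) = -0.402433
  f(2.096422) = 0.020900
  x_5 = 2.096422 - 0.020900×(2.096422 - 2.057737)/(0.020900 - (-0.402433))
       = 2.094512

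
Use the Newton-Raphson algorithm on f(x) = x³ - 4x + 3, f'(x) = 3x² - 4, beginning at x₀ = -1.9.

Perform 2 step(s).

f(x) = x³ - 4x + 3
f'(x) = 3x² - 4
x₀ = -1.9

Newton-Raphson formula: x_{n+1} = x_n - f(x_n)/f'(x_n)

Iteration 1:
  f(-1.900000) = 3.741000
  f'(-1.900000) = 6.830000
  x_1 = -1.900000 - 3.741000/6.830000 = -2.447731
Iteration 2:
  f(-2.447731) = -1.874374
  f'(-2.447731) = 13.974155
  x_2 = -2.447731 - (-1.874374)/13.974155 = -2.313599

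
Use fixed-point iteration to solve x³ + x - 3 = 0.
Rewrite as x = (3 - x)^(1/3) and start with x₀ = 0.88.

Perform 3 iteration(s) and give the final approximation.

Equation: x³ + x - 3 = 0
Fixed-point form: x = (3 - x)^(1/3)
x₀ = 0.88

x_1 = g(0.880000) = 1.284632
x_2 = g(1.284632) = 1.197069
x_3 = g(1.197069) = 1.217100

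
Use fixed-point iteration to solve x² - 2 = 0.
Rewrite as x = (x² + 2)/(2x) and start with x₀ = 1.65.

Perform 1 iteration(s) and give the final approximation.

Equation: x² - 2 = 0
Fixed-point form: x = (x² + 2)/(2x)
x₀ = 1.65

x_1 = g(1.650000) = 1.431061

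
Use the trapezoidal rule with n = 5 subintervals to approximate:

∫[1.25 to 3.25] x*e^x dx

f(x) = x*e^x
a = 1.25, b = 3.25, n = 5
h = (b - a)/n = 0.400000

Trapezoidal rule: (h/2)[f(x₀) + 2f(x₁) + 2f(x₂) + ... + f(xₙ)]

x_0 = 1.2500, f(x_0) = 4.362929, coefficient = 1
x_1 = 1.6500, f(x_1) = 8.591517, coefficient = 2
x_2 = 2.0500, f(x_2) = 15.924197, coefficient = 2
x_3 = 2.4500, f(x_3) = 28.391449, coefficient = 2
x_4 = 2.8500, f(x_4) = 49.270178, coefficient = 2
x_5 = 3.2500, f(x_5) = 83.818605, coefficient = 1

I ≈ (0.400000/2) × 292.536217 = 58.507243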